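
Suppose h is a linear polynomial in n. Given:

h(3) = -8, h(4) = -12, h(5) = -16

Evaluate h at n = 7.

First differences: -4, -4.
Level-1 differences are constant, so h has degree 1.
Fitting a degree-1 polynomial gives h(n) = -4n + 4.
Then h(7) = -24.

-24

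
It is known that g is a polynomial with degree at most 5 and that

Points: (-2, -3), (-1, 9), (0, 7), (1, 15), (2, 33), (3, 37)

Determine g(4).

-21

First differences: 12, -2, 8, 18, 4. Second differences: -14, 10, 10, -14. Third differences: 24, 0, -24. Fourth differences: -24, -24.
Level-4 differences are constant, so g has degree 4.
Fitting a degree-4 polynomial gives g(n) = -n^4 + 2n³ + 6n² + n + 7.
Then g(4) = -21.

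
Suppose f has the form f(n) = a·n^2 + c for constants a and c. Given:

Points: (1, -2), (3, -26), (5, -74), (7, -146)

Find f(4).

-47

From f(1) = -2 and f(3) = -26: 1a + c = -2 and 9a + c = -26.
Subtracting: 8a = -24, so a = -3; then c = -2 − (-3)·1 = 1.
So f(n) = -3n² + 1, and f(4) = -47.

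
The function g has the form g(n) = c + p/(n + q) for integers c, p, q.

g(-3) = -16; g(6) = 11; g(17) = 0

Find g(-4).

-14

(g(n) − c)(n + q) = p for each data point; the three points give a linear system in c and q, then p follows.
Solving: c = -4, q = -2, p = 60, so g(n) = -4 + 60/(n − 2).
Then g(-4) = -4 + 60/(-6) = -14.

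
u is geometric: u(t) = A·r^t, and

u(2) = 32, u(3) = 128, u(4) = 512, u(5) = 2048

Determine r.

4

Consecutive ratio: 128/32 = 4, and 512/128 = 4, so r = 4.
Then A·4^2 = 32 gives A = 2, and u(t) = 2·4^t.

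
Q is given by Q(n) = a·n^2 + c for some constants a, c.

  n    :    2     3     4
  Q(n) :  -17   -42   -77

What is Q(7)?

From Q(2) = -17 and Q(3) = -42: 4a + c = -17 and 9a + c = -42.
Subtracting: 5a = -25, so a = -5; then c = -17 − (-5)·4 = 3.
So Q(n) = -5n² + 3, and Q(7) = -242.

-242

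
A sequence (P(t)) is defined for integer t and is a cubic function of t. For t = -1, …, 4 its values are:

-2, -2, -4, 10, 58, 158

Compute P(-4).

-194

First differences: 0, -2, 14, 48, 100. Second differences: -2, 16, 34, 52. Third differences: 18, 18, 18.
Level-3 differences are constant, so P has degree 3.
Fitting a degree-3 polynomial gives P(t) = 3t³ - t² - 4t - 2.
Then P(-4) = -194.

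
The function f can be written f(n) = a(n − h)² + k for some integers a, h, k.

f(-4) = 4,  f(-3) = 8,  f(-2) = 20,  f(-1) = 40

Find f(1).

104

First differences 4, 12, 20; second difference 8 = 2a, so a = 4.
Expanding, the n-coefficient is −2ah = -8h; matching it to the data gives h = -4, and then k = 4.
So f(n) = 4(n + 4)² + 4.
f(1) = 4·5² + 4 = 104.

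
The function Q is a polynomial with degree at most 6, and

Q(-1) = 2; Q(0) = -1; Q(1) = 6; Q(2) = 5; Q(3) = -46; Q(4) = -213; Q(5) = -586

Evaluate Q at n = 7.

-2430

First differences: -3, 7, -1, -51, -167, -373. Second differences: 10, -8, -50, -116, -206. Third differences: -18, -42, -66, -90. Fourth differences: -24, -24, -24.
Level-4 differences are constant, so Q has degree 4.
Fitting a degree-4 polynomial gives Q(n) = -n^4 - n³ + 6n² + 3n - 1.
Then Q(7) = -2430.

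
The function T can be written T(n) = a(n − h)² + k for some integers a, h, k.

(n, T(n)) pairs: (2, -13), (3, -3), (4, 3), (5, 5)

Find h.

5

First differences 10, 6, 2; second difference -4 = 2a, so a = -2.
Expanding, the n-coefficient is −2ah = 4h; matching it to the data gives h = 5, and then k = 5.
So T(n) = -2(n − 5)² + 5.
Hence h = 5.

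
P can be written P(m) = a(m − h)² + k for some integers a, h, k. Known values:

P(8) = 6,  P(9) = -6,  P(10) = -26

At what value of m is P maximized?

First differences -12, -20; second difference -8 = 2a, so a = -4.
Expanding, the m-coefficient is −2ah = 8h; matching it to the data gives h = 7, and then k = 10.
So P(m) = -4(m − 7)² + 10.
Hence h = 7.

7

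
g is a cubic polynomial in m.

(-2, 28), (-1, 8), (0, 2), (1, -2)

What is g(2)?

-16

Write g(m) = am³ + bm² + cm + d; the 4 given values yield a linear system in the 4 coefficients.
Solving, g(m) = -2m³ + m² - 3m + 2.
Then g(2) = -16.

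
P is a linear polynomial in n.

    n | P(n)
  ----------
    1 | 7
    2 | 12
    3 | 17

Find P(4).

Write P(n) = an + b; the 3 given values yield a linear system in the 2 coefficients.
Solving, P(n) = 5n + 2.
Then P(4) = 22.

22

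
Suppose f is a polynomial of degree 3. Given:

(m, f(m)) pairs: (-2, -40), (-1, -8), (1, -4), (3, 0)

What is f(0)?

0

Write f(m) = am³ + bm² + cm + d; the 4 given values yield a linear system in the 4 coefficients.
Solving, f(m) = 2m³ - 6m².
The constant term is f(0) = 0.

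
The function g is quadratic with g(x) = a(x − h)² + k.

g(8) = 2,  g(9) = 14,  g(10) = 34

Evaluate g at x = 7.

First differences 12, 20; second difference 8 = 2a, so a = 4.
Expanding, the x-coefficient is −2ah = -8h; matching it to the data gives h = 7, and then k = -2.
So g(x) = 4(x − 7)² − 2.
g(7) = 4·0² − 2 = -2.

-2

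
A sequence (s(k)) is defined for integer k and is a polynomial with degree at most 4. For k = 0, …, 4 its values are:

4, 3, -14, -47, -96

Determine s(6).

First differences: -1, -17, -33, -49. Second differences: -16, -16, -16.
Level-2 differences are constant, so s has degree 2.
Fitting a degree-2 polynomial gives s(k) = -8k² + 7k + 4.
Then s(6) = -242.

-242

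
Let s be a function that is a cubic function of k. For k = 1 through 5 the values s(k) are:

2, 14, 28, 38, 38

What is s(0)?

First differences: 12, 14, 10, 0. Second differences: 2, -4, -10. Third differences: -6, -6.
Level-3 differences are constant, so s has degree 3.
Fitting a degree-3 polynomial gives s(k) = -k³ + 7k² - 2k - 2.
The constant term is s(0) = -2.

-2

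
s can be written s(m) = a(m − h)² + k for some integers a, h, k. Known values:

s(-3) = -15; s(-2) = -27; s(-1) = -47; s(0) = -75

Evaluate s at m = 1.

-111

First differences -12, -20, -28; second difference -8 = 2a, so a = -4.
Expanding, the m-coefficient is −2ah = 8h; matching it to the data gives h = -4, and then k = -11.
So s(m) = -4(m + 4)² − 11.
s(1) = -4·5² − 11 = -111.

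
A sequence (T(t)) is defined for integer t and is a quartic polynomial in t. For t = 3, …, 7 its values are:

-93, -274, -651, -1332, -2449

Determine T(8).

-4158

Write T(t) = at^4 + bt³ + ct² + dt + e; the 5 given values yield a linear system in the 5 coefficients.
Solving, T(t) = -t^4 - t² + t - 6.
Then T(8) = -4158.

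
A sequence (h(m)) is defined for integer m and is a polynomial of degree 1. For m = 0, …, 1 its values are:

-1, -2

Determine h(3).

-4

Write h(m) = am + b; the 2 given values yield a linear system in the 2 coefficients.
Solving, h(m) = -m - 1.
Then h(3) = -4.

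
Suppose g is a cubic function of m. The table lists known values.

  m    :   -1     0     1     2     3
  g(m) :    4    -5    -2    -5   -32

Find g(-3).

130

First differences: -9, 3, -3, -27. Second differences: 12, -6, -24. Third differences: -18, -18.
Level-3 differences are constant, so g has degree 3.
Fitting a degree-3 polynomial gives g(m) = -3m³ + 6m² - 5.
Then g(-3) = 130.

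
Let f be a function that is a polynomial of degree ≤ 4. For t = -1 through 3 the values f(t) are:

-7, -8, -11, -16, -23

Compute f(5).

First differences: -1, -3, -5, -7. Second differences: -2, -2, -2.
Level-2 differences are constant, so f has degree 2.
Fitting a degree-2 polynomial gives f(t) = -t² - 2t - 8.
Then f(5) = -43.

-43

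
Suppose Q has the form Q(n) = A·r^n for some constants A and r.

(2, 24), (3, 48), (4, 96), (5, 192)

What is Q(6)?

Consecutive ratio: 48/24 = 2, and 96/48 = 2, so r = 2.
Then A·2^2 = 24 gives A = 6, and Q(n) = 6·2^n.
Q(6) = 6·2^6 = 384.

384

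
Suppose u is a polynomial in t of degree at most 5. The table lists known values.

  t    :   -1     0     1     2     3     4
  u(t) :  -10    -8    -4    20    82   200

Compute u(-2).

First differences: 2, 4, 24, 62, 118. Second differences: 2, 20, 38, 56. Third differences: 18, 18, 18.
Level-3 differences are constant, so u has degree 3.
Fitting a degree-3 polynomial gives u(t) = 3t³ + t² - 8.
Then u(-2) = -28.

-28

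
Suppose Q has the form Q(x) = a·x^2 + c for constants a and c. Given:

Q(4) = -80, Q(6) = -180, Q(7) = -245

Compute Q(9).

-405

From Q(4) = -80 and Q(6) = -180: 16a + c = -80 and 36a + c = -180.
Subtracting: 20a = -100, so a = -5; then c = -80 − (-5)·16 = 0.
So Q(x) = -5x² + 0, and Q(9) = -405.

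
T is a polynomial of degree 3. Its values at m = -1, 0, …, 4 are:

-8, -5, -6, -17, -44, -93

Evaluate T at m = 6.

-281

First differences: 3, -1, -11, -27, -49. Second differences: -4, -10, -16, -22. Third differences: -6, -6, -6.
Level-3 differences are constant, so T has degree 3.
Fitting a degree-3 polynomial gives T(m) = -m³ - 2m² + 2m - 5.
Then T(6) = -281.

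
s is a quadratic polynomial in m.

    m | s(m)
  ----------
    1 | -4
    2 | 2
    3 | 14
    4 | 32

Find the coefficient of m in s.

-3

Write s(m) = am² + bm + c; the 4 given values yield a linear system in the 3 coefficients.
Solving, s(m) = 3m² - 3m - 4.
The coefficient of m is -3.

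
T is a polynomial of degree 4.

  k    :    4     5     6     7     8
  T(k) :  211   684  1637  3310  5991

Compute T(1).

Write T(k) = ak^4 + bk³ + ck² + dk + e; the 5 given values yield a linear system in the 5 coefficients.
Solving, T(k) = 2k^4 - 4k³ - 2k² - 3k - 1.
Then T(1) = -8.

-8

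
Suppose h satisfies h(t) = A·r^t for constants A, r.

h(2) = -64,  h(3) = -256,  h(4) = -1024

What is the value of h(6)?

Consecutive ratio: -256/(-64) = 4, and -1024/(-256) = 4, so r = 4.
Then A·4^2 = -64 gives A = -4, and h(t) = -4·4^t.
h(6) = -4·4^6 = -16384.

-16384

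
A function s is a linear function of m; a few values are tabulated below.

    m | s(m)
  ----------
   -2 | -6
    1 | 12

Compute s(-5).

Write s(m) = am + b; the 2 given values yield a linear system in the 2 coefficients.
Solving, s(m) = 6m + 6.
Then s(-5) = -24.

-24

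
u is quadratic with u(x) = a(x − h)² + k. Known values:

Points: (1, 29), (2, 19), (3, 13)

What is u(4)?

First differences -10, -6; second difference 4 = 2a, so a = 2.
Expanding, the x-coefficient is −2ah = -4h; matching it to the data gives h = 4, and then k = 11.
So u(x) = 2(x − 4)² + 11.
u(4) = 2·0² + 11 = 11.

11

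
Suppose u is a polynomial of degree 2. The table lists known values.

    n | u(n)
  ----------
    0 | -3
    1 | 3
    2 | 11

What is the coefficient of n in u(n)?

Write u(n) = an² + bn + c; the 3 given values yield a linear system in the 3 coefficients.
Solving, u(n) = n² + 5n - 3.
The coefficient of n is 5.

5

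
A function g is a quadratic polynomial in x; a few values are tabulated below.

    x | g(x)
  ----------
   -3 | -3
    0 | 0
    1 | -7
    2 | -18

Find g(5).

Write g(x) = ax² + bx + c; the 4 given values yield a linear system in the 3 coefficients.
Solving, g(x) = -2x² - 5x.
Then g(5) = -75.

-75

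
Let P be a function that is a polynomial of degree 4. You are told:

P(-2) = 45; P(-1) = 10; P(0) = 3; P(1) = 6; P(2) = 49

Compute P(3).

210

Write P(n) = an^4 + bn³ + cn² + dn + e; the 5 given values yield a linear system in the 5 coefficients.
Solving, P(n) = 2n^4 + n³ + 3n² - 3n + 3.
Then P(3) = 210.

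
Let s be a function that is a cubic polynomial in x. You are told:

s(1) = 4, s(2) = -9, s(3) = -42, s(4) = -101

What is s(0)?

3

Write s(x) = ax³ + bx² + cx + d; the 4 given values yield a linear system in the 4 coefficients.
Solving, s(x) = -x³ - 4x² + 6x + 3.
The constant term is s(0) = 3.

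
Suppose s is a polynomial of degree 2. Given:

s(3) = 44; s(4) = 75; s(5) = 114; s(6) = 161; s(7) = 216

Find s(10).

First differences: 31, 39, 47, 55. Second differences: 8, 8, 8.
Level-2 differences are constant, so s has degree 2.
Fitting a degree-2 polynomial gives s(t) = 4t² + 3t - 1.
Then s(10) = 429.

429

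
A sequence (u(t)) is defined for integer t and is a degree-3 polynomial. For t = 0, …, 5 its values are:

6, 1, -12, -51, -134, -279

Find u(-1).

21

First differences: -5, -13, -39, -83, -145. Second differences: -8, -26, -44, -62. Third differences: -18, -18, -18.
Level-3 differences are constant, so u has degree 3.
Fitting a degree-3 polynomial gives u(t) = -3t³ + 5t² - 7t + 6.
Then u(-1) = 21.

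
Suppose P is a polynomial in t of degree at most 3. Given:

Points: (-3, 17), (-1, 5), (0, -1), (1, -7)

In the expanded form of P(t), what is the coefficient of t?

Write P(t) = at³ + bt² + ct + d; the 4 given values yield a linear system in the 4 coefficients.
Solving, the top 2 coefficients vanish, and P(t) = -6t - 1.
The coefficient of t is -6.

-6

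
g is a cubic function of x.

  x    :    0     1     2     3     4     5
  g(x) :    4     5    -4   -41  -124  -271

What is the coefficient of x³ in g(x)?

First differences: 1, -9, -37, -83, -147. Second differences: -10, -28, -46, -64. Third differences: -18, -18, -18.
Level-3 differences are constant, so g has degree 3.
Fitting a degree-3 polynomial gives g(x) = -3x³ + 4x² + 4.
The coefficient of x³ is -3.

-3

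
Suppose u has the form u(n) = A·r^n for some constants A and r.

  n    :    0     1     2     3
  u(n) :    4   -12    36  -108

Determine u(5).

-972

Consecutive ratio: -12/4 = -3, and 36/(-12) = -3, so r = -3.
Then A·(-3)^0 = 4 gives A = 4, and u(n) = 4·(-3)^n.
u(5) = 4·(-3)^5 = -972.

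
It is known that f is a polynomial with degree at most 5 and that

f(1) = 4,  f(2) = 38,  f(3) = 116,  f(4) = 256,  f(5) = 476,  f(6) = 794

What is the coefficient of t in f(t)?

First differences: 34, 78, 140, 220, 318. Second differences: 44, 62, 80, 98. Third differences: 18, 18, 18.
Level-3 differences are constant, so f has degree 3.
Fitting a degree-3 polynomial gives f(t) = 3t³ + 4t² + t - 4.
The coefficient of t is 1.

1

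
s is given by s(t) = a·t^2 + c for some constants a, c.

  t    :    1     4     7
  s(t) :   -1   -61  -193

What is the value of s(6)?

From s(1) = -1 and s(4) = -61: 1a + c = -1 and 16a + c = -61.
Subtracting: 15a = -60, so a = -4; then c = -1 − (-4)·1 = 3.
So s(t) = -4t² + 3, and s(6) = -141.

-141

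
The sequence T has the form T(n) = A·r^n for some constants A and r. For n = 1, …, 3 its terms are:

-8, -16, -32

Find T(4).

-64

Consecutive ratio: -16/(-8) = 2, and -32/(-16) = 2, so r = 2.
Then A·2^1 = -8 gives A = -4, and T(n) = -4·2^n.
T(4) = -4·2^4 = -64.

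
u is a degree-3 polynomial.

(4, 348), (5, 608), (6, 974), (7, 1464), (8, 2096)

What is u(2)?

74

First differences: 260, 366, 490, 632. Second differences: 106, 124, 142. Third differences: 18, 18.
Level-3 differences are constant, so u has degree 3.
Fitting a degree-3 polynomial gives u(m) = 3m³ + 8m² + 5m + 8.
Then u(2) = 74.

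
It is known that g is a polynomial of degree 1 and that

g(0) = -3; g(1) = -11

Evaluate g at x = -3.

21

Write g(x) = ax + b; the 2 given values yield a linear system in the 2 coefficients.
Solving, g(x) = -8x - 3.
Then g(-3) = 21.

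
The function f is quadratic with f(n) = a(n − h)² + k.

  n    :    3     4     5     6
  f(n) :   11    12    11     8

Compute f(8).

First differences 1, -1, -3; second difference -2 = 2a, so a = -1.
Expanding, the n-coefficient is −2ah = 2h; matching it to the data gives h = 4, and then k = 12.
So f(n) = -1(n − 4)² + 12.
f(8) = -1·4² + 12 = -4.

-4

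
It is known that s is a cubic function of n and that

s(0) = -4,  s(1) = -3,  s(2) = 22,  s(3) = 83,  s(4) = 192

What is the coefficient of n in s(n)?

First differences: 1, 25, 61, 109. Second differences: 24, 36, 48. Third differences: 12, 12.
Level-3 differences are constant, so s has degree 3.
Fitting a degree-3 polynomial gives s(n) = 2n³ + 6n² - 7n - 4.
The coefficient of n is -7.

-7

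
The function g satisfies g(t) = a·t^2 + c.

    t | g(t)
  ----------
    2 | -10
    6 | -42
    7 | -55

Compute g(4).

-22

From g(2) = -10 and g(6) = -42: 4a + c = -10 and 36a + c = -42.
Subtracting: 32a = -32, so a = -1; then c = -10 − (-1)·4 = -6.
So g(t) = -1t² − 6, and g(4) = -22.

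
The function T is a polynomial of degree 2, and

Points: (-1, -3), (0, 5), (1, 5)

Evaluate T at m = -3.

-43

Write T(m) = am² + bm + c; the 3 given values yield a linear system in the 3 coefficients.
Solving, T(m) = -4m² + 4m + 5.
Then T(-3) = -43.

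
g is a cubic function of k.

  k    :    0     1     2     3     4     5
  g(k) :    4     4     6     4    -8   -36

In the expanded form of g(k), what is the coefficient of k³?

-1

First differences: 0, 2, -2, -12, -28. Second differences: 2, -4, -10, -16. Third differences: -6, -6, -6.
Level-3 differences are constant, so g has degree 3.
Fitting a degree-3 polynomial gives g(k) = -k³ + 4k² - 3k + 4.
The coefficient of k³ is -1.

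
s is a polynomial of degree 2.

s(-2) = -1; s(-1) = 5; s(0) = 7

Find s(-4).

-25

Write s(t) = at² + bt + c; the 3 given values yield a linear system in the 3 coefficients.
Solving, s(t) = -2t² + 7.
Then s(-4) = -25.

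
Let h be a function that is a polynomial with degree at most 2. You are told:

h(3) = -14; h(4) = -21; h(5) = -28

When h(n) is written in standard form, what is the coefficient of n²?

Write h(n) = an² + bn + c; the 3 given values yield a linear system in the 3 coefficients.
Solving, the leading coefficient vanishes, and h(n) = -7n + 7.
The coefficient of n² is 0.

0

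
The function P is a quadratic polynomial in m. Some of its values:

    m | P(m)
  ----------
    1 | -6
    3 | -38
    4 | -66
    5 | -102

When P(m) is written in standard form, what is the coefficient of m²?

Write P(m) = am² + bm + c; the 4 given values yield a linear system in the 3 coefficients.
Solving, P(m) = -4m² - 2.
The coefficient of m² is -4.

-4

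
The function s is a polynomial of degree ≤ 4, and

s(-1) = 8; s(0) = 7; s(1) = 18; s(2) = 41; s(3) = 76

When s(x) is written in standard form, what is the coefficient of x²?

6

First differences: -1, 11, 23, 35. Second differences: 12, 12, 12.
Level-2 differences are constant, so s has degree 2.
Fitting a degree-2 polynomial gives s(x) = 6x² + 5x + 7.
The coefficient of x² is 6.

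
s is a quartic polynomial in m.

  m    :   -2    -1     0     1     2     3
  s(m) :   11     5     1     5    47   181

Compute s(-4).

First differences: -6, -4, 4, 42, 134. Second differences: 2, 8, 38, 92. Third differences: 6, 30, 54. Fourth differences: 24, 24.
Level-4 differences are constant, so s has degree 4.
Fitting a degree-4 polynomial gives s(m) = m^4 + 3m³ + 3m² - 3m + 1.
Then s(-4) = 125.

125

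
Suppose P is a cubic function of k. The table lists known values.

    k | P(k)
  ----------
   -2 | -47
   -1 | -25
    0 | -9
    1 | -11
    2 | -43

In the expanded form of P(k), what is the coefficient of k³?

First differences: 22, 16, -2, -32. Second differences: -6, -18, -30. Third differences: -12, -12.
Level-3 differences are constant, so P has degree 3.
Fitting a degree-3 polynomial gives P(k) = -2k³ - 9k² + 9k - 9.
The coefficient of k³ is -2.

-2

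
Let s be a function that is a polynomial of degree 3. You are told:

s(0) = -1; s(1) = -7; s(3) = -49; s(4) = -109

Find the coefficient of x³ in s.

Write s(x) = ax³ + bx² + cx + d; the 4 given values yield a linear system in the 4 coefficients.
Solving, s(x) = -2x³ + 3x² - 7x - 1.
The coefficient of x³ is -2.

-2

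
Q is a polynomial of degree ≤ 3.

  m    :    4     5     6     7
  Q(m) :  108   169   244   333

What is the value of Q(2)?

First differences: 61, 75, 89. Second differences: 14, 14.
Level-2 differences are constant, so Q has degree 2.
Fitting a degree-2 polynomial gives Q(m) = 7m² - 2m + 4.
Then Q(2) = 28.

28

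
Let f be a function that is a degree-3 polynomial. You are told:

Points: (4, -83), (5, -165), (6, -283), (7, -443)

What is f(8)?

-651

Write f(x) = ax³ + bx² + cx + d; the 4 given values yield a linear system in the 4 coefficients.
Solving, f(x) = -x³ - 3x² + 6x + 5.
Then f(8) = -651.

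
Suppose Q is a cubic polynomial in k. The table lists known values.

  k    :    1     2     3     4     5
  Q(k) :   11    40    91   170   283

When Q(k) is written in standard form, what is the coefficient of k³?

First differences: 29, 51, 79, 113. Second differences: 22, 28, 34. Third differences: 6, 6.
Level-3 differences are constant, so Q has degree 3.
Fitting a degree-3 polynomial gives Q(k) = k³ + 5k² + 7k - 2.
The coefficient of k³ is 1.

1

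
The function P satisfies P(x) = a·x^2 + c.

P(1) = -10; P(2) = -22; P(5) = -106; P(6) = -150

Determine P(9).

From P(1) = -10 and P(2) = -22: 1a + c = -10 and 4a + c = -22.
Subtracting: 3a = -12, so a = -4; then c = -10 − (-4)·1 = -6.
So P(x) = -4x² − 6, and P(9) = -330.

-330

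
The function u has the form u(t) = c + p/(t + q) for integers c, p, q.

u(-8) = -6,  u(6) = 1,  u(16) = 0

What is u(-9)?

-5

(u(t) − c)(t + q) = p for each data point; the three points give a linear system in c and q, then p follows.
Solving: c = -1, q = 4, p = 20, so u(t) = -1 + 20/(t + 4).
Then u(-9) = -1 + 20/(-5) = -5.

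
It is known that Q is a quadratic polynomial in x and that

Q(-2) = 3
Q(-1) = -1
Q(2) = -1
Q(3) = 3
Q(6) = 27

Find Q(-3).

9

Write Q(x) = ax² + bx + c; the 5 given values yield a linear system in the 3 coefficients.
Solving, Q(x) = x² - x - 3.
Then Q(-3) = 9.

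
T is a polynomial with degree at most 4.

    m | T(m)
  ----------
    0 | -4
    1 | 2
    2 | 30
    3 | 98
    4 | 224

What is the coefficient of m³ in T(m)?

First differences: 6, 28, 68, 126. Second differences: 22, 40, 58. Third differences: 18, 18.
Level-3 differences are constant, so T has degree 3.
Fitting a degree-3 polynomial gives T(m) = 3m³ + 2m² + m - 4.
The coefficient of m³ is 3.

3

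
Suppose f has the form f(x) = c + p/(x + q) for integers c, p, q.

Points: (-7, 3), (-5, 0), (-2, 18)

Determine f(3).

(f(x) − c)(x + q) = p for each data point; the three points give a linear system in c and q, then p follows.
Solving: c = 6, q = 3, p = 12, so f(x) = 6 + 12/(x + 3).
Then f(3) = 6 + 12/6 = 8.

8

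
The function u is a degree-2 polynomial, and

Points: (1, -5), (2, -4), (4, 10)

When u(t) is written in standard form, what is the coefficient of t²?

Write u(t) = at² + bt + c; the 3 given values yield a linear system in the 3 coefficients.
Solving, u(t) = 2t² - 5t - 2.
The coefficient of t² is 2.

2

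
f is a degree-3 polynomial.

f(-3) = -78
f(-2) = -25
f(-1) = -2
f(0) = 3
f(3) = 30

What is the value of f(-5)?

-322

Write f(m) = am³ + bm² + cm + d; the 5 given values yield a linear system in the 4 coefficients.
Solving, f(m) = 2m³ - 3m² + 3.
Then f(-5) = -322.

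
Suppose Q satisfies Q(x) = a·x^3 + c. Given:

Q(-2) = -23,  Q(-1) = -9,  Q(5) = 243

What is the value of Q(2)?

9

From Q(-2) = -23 and Q(-1) = -9: -8a + c = -23 and -1a + c = -9.
Subtracting: 7a = 14, so a = 2; then c = -23 − 2·(-8) = -7.
So Q(x) = 2x³ − 7, and Q(2) = 9.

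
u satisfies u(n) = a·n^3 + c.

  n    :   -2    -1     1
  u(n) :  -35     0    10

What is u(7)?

From u(-2) = -35 and u(-1) = 0: -8a + c = -35 and -1a + c = 0.
Subtracting: 7a = 35, so a = 5; then c = -35 − 5·(-8) = 5.
So u(n) = 5n³ + 5, and u(7) = 1720.

1720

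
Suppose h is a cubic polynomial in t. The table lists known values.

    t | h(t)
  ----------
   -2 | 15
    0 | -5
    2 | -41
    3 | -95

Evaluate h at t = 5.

Write h(t) = at³ + bt² + ct + d; the 4 given values yield a linear system in the 4 coefficients.
Solving, h(t) = -2t³ - 2t² - 6t - 5.
Then h(5) = -335.

-335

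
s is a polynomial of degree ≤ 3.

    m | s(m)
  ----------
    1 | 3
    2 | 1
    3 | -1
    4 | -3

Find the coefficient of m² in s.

0

First differences: -2, -2, -2.
Level-1 differences are constant, so s has degree 1.
Fitting a degree-1 polynomial gives s(m) = -2m + 5.
The coefficient of m² is 0.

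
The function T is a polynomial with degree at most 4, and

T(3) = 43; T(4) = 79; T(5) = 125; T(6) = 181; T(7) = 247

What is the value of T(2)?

17

First differences: 36, 46, 56, 66. Second differences: 10, 10, 10.
Level-2 differences are constant, so T has degree 2.
Fitting a degree-2 polynomial gives T(x) = 5x² + x - 5.
Then T(2) = 17.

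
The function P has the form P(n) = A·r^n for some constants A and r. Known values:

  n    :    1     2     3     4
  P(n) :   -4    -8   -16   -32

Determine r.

2

Consecutive ratio: -8/(-4) = 2, and -16/(-8) = 2, so r = 2.
Then A·2^1 = -4 gives A = -2, and P(n) = -2·2^n.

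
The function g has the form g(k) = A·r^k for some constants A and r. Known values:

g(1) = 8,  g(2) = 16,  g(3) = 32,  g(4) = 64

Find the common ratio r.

2

Consecutive ratio: 16/8 = 2, and 32/16 = 2, so r = 2.
Then A·2^1 = 8 gives A = 4, and g(k) = 4·2^k.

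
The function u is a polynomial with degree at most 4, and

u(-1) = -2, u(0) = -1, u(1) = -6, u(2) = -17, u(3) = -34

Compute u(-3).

First differences: 1, -5, -11, -17. Second differences: -6, -6, -6.
Level-2 differences are constant, so u has degree 2.
Fitting a degree-2 polynomial gives u(k) = -3k² - 2k - 1.
Then u(-3) = -22.

-22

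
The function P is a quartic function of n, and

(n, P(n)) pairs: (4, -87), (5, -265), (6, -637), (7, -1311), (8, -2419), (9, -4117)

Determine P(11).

First differences: -178, -372, -674, -1108, -1698. Second differences: -194, -302, -434, -590. Third differences: -108, -132, -156. Fourth differences: -24, -24.
Level-4 differences are constant, so P has degree 4.
Fitting a degree-4 polynomial gives P(n) = -n^4 + 4n³ - 6n² + n + 5.
Then P(11) = -10027.

-10027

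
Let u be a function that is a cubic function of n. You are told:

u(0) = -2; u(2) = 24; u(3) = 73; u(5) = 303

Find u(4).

Write u(n) = an³ + bn² + cn + d; the 4 given values yield a linear system in the 4 coefficients.
Solving, u(n) = 2n³ + 2n² + n - 2.
Then u(4) = 162.

162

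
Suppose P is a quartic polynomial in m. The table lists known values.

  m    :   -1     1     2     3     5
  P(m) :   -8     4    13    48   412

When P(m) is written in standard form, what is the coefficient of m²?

0

Write P(m) = am^4 + bm³ + cm² + dm + e; the 5 given values yield a linear system in the 5 coefficients.
Solving, P(m) = m^4 - 2m³ + 8m - 3.
The coefficient of m² is 0.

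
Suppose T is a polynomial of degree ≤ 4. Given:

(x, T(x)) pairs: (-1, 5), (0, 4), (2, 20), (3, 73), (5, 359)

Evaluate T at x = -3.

Write T(x) = ax^4 + bx³ + cx² + dx + e; the 5 given values yield a linear system in the 5 coefficients.
Solving, the leading coefficient vanishes, and T(x) = 3x³ - 4x + 4.
Then T(-3) = -65.

-65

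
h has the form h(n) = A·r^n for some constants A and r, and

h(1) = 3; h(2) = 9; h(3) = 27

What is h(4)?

81

Consecutive ratio: 9/3 = 3, and 27/9 = 3, so r = 3.
Then A·3^1 = 3 gives A = 1, and h(n) = 1·3^n.
h(4) = 1·3^4 = 81.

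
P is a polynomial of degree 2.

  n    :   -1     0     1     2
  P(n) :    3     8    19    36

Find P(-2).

4

First differences: 5, 11, 17. Second differences: 6, 6.
Level-2 differences are constant, so P has degree 2.
Fitting a degree-2 polynomial gives P(n) = 3n² + 8n + 8.
Then P(-2) = 4.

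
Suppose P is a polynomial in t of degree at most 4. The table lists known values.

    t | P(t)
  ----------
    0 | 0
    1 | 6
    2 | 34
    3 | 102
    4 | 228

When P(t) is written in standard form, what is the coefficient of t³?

First differences: 6, 28, 68, 126. Second differences: 22, 40, 58. Third differences: 18, 18.
Level-3 differences are constant, so P has degree 3.
Fitting a degree-3 polynomial gives P(t) = 3t³ + 2t² + t.
The coefficient of t³ is 3.

3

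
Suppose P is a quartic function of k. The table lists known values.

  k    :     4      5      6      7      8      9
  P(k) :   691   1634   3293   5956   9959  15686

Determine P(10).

First differences: 943, 1659, 2663, 4003, 5727. Second differences: 716, 1004, 1340, 1724. Third differences: 288, 336, 384. Fourth differences: 48, 48.
Level-4 differences are constant, so P has degree 4.
Extending the table by one column gives the next first difference 7883, so P(10) = 15686 + 7883 = 23569.

23569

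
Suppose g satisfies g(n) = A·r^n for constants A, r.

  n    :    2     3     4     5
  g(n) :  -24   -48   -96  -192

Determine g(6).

Consecutive ratio: -48/(-24) = 2, and -96/(-48) = 2, so r = 2.
Then A·2^2 = -24 gives A = -6, and g(n) = -6·2^n.
g(6) = -6·2^6 = -384.

-384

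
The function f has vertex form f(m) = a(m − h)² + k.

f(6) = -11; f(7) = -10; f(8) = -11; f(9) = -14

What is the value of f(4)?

-19

First differences 1, -1, -3; second difference -2 = 2a, so a = -1.
Expanding, the m-coefficient is −2ah = 2h; matching it to the data gives h = 7, and then k = -10.
So f(m) = -1(m − 7)² − 10.
f(4) = -1·(-3)² − 10 = -19.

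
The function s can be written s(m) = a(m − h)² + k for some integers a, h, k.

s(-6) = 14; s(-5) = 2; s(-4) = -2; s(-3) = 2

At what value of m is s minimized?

First differences -12, -4, 4; second difference 8 = 2a, so a = 4.
Expanding, the m-coefficient is −2ah = -8h; matching it to the data gives h = -4, and then k = -2.
So s(m) = 4(m + 4)² − 2.
Hence h = -4.

-4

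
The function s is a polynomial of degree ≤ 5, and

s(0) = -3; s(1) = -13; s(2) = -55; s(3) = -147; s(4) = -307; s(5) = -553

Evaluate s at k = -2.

Write s(k) = ak^5 + bk^4 + ck³ + dk² + ek + p; the 6 given values yield a linear system in the 6 coefficients.
Solving, the top 2 coefficients vanish, and s(k) = -3k³ - 7k² - 3.
Then s(-2) = -7.

-7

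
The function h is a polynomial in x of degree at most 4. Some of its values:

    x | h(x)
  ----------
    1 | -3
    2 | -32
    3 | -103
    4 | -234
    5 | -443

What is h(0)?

2

First differences: -29, -71, -131, -209. Second differences: -42, -60, -78. Third differences: -18, -18.
Level-3 differences are constant, so h has degree 3.
Fitting a degree-3 polynomial gives h(x) = -3x³ - 3x² + x + 2.
Then h(0) = 2.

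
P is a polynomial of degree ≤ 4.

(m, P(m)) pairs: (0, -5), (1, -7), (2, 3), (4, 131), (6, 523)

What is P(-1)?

Write P(m) = am^4 + bm³ + cm² + dm + e; the 5 given values yield a linear system in the 5 coefficients.
Solving, the leading coefficient vanishes, and P(m) = 3m³ - 3m² - 2m - 5.
Then P(-1) = -9.

-9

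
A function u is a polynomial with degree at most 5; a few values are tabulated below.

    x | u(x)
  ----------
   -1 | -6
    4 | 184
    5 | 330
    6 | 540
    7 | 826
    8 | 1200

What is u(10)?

2260

Write u(x) = ax^5 + bx^4 + cx³ + dx² + ex + p; the 6 given values yield a linear system in the 6 coefficients.
Solving, the top 2 coefficients vanish, and u(x) = 2x³ + 2x² + 6x.
Then u(10) = 2260.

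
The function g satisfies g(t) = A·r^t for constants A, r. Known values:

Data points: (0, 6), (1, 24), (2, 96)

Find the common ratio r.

Consecutive ratio: 24/6 = 4, and 96/24 = 4, so r = 4.
Then A·4^0 = 6 gives A = 6, and g(t) = 6·4^t.

4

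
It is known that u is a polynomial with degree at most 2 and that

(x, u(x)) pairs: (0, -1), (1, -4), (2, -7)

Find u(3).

-10

Write u(x) = ax² + bx + c; the 3 given values yield a linear system in the 3 coefficients.
Solving, the leading coefficient vanishes, and u(x) = -3x - 1.
Then u(3) = -10.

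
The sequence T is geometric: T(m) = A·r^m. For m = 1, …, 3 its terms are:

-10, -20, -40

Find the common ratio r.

Consecutive ratio: -20/(-10) = 2, and -40/(-20) = 2, so r = 2.
Then A·2^1 = -10 gives A = -5, and T(m) = -5·2^m.

2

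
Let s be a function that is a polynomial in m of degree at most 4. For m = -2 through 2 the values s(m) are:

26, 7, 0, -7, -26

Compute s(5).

Write s(m) = am^4 + bm³ + cm² + dm + e; the 5 given values yield a linear system in the 5 coefficients.
Solving, the leading coefficient vanishes, and s(m) = -2m³ - 5m.
Then s(5) = -275.

-275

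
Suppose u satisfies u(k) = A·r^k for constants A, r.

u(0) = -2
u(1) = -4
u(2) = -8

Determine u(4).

Consecutive ratio: -4/(-2) = 2, and -8/(-4) = 2, so r = 2.
Then A·2^0 = -2 gives A = -2, and u(k) = -2·2^k.
u(4) = -2·2^4 = -32.

-32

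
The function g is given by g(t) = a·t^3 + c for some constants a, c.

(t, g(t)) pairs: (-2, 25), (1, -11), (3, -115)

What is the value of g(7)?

-1379

From g(-2) = 25 and g(1) = -11: -8a + c = 25 and 1a + c = -11.
Subtracting: 9a = -36, so a = -4; then c = 25 − (-4)·(-8) = -7.
So g(t) = -4t³ − 7, and g(7) = -1379.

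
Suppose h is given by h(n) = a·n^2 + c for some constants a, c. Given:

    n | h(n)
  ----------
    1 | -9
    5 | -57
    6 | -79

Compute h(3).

From h(1) = -9 and h(5) = -57: 1a + c = -9 and 25a + c = -57.
Subtracting: 24a = -48, so a = -2; then c = -9 − (-2)·1 = -7.
So h(n) = -2n² − 7, and h(3) = -25.

-25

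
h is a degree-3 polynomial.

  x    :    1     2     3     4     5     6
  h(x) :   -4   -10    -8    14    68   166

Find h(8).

First differences: -6, 2, 22, 54, 98. Second differences: 8, 20, 32, 44. Third differences: 12, 12, 12.
Level-3 differences are constant, so h has degree 3.
Fitting a degree-3 polynomial gives h(x) = 2x³ - 8x² + 4x - 2.
Then h(8) = 542.

542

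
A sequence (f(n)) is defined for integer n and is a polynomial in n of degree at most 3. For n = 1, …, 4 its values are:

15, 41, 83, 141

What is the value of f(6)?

First differences: 26, 42, 58. Second differences: 16, 16.
Level-2 differences are constant, so f has degree 2.
Fitting a degree-2 polynomial gives f(n) = 8n² + 2n + 5.
Then f(6) = 305.

305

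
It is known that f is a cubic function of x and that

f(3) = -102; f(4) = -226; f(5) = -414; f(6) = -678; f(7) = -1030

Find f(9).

Write f(x) = ax³ + bx² + cx + d; the 5 given values yield a linear system in the 4 coefficients.
Solving, f(x) = -2x³ - 8x² + 6x + 6.
Then f(9) = -2046.

-2046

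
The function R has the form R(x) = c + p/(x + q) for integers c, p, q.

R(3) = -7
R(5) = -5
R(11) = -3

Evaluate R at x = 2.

(R(x) − c)(x + q) = p for each data point; the three points give a linear system in c and q, then p follows.
Solving: c = -1, q = 1, p = -24, so R(x) = -1 − 24/(x + 1).
Then R(2) = -1 − 24/3 = -9.

-9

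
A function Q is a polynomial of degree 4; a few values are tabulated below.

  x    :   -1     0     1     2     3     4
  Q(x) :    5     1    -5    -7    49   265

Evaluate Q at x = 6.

1825

First differences: -4, -6, -2, 56, 216. Second differences: -2, 4, 58, 160. Third differences: 6, 54, 102. Fourth differences: 48, 48.
Level-4 differences are constant, so Q has degree 4.
Fitting a degree-4 polynomial gives Q(x) = 2x^4 - 3x³ - 3x² - 2x + 1.
Then Q(6) = 1825.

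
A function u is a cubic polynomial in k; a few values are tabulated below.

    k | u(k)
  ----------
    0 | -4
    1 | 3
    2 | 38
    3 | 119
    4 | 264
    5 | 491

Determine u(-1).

-1

Write u(k) = ak³ + bk² + ck + d; the 6 given values yield a linear system in the 4 coefficients.
Solving, u(k) = 3k³ + 5k² - k - 4.
Then u(-1) = -1.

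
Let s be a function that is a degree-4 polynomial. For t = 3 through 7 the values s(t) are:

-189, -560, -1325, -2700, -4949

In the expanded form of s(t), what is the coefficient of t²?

Write s(t) = at^4 + bt³ + ct² + dt + e; the 5 given values yield a linear system in the 5 coefficients.
Solving, s(t) = -2t^4 - 3t².
The coefficient of t² is -3.

-3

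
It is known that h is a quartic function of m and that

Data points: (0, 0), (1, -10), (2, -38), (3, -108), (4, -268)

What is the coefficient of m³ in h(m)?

Write h(m) = am^4 + bm³ + cm² + dm + e; the 5 given values yield a linear system in the 5 coefficients.
Solving, h(m) = -m^4 + 2m³ - 8m² - 3m.
The coefficient of m³ is 2.

2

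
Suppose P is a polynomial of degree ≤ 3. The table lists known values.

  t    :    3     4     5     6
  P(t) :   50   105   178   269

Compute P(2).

13

First differences: 55, 73, 91. Second differences: 18, 18.
Level-2 differences are constant, so P has degree 2.
Fitting a degree-2 polynomial gives P(t) = 9t² - 8t - 7.
Then P(2) = 13.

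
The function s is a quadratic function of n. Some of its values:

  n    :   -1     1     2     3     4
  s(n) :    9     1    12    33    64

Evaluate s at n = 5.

105

Write s(n) = an² + bn + c; the 5 given values yield a linear system in the 3 coefficients.
Solving, s(n) = 5n² - 4n.
Then s(5) = 105.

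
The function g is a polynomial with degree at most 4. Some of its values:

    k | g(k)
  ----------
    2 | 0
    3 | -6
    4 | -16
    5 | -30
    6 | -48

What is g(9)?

-126

Write g(k) = ak^4 + bk³ + ck² + dk + e; the 5 given values yield a linear system in the 5 coefficients.
Solving, the top 2 coefficients vanish, and g(k) = -2k² + 4k.
Then g(9) = -126.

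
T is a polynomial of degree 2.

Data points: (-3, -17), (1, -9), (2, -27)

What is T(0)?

1

Write T(n) = an² + bn + c; the 3 given values yield a linear system in the 3 coefficients.
Solving, T(n) = -4n² - 6n + 1.
Then T(0) = 1.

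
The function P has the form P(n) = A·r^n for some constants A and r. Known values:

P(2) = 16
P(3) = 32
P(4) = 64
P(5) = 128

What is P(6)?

Consecutive ratio: 32/16 = 2, and 64/32 = 2, so r = 2.
Then A·2^2 = 16 gives A = 4, and P(n) = 4·2^n.
P(6) = 4·2^6 = 256.

256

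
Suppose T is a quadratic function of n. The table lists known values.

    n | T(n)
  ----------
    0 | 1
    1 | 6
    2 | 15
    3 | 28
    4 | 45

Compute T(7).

120

First differences: 5, 9, 13, 17. Second differences: 4, 4, 4.
Level-2 differences are constant, so T has degree 2.
Fitting a degree-2 polynomial gives T(n) = 2n² + 3n + 1.
Then T(7) = 120.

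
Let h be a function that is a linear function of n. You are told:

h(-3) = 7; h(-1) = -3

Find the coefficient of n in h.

-5

Write h(n) = an + b; the 2 given values yield a linear system in the 2 coefficients.
Solving, h(n) = -5n - 8.
The coefficient of n is -5.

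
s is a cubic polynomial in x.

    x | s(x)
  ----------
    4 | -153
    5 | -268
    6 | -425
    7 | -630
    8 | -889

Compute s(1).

First differences: -115, -157, -205, -259. Second differences: -42, -48, -54. Third differences: -6, -6.
Level-3 differences are constant, so s has degree 3.
Fitting a degree-3 polynomial gives s(x) = -x³ - 6x² + 7.
Then s(1) = 0.

0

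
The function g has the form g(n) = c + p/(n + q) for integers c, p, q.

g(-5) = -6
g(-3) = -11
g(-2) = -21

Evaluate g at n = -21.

-2

(g(n) − c)(n + q) = p for each data point; the three points give a linear system in c and q, then p follows.
Solving: c = -1, q = 1, p = 20, so g(n) = -1 + 20/(n + 1).
Then g(-21) = -1 + 20/(-20) = -2.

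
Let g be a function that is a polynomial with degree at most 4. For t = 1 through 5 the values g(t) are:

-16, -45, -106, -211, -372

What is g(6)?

First differences: -29, -61, -105, -161. Second differences: -32, -44, -56. Third differences: -12, -12.
Level-3 differences are constant, so g has degree 3.
Fitting a degree-3 polynomial gives g(t) = -2t³ - 4t² - 3t - 7.
Then g(6) = -601.

-601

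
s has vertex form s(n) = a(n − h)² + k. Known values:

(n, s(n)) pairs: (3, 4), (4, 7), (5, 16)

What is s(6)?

First differences 3, 9; second difference 6 = 2a, so a = 3.
Expanding, the n-coefficient is −2ah = -6h; matching it to the data gives h = 3, and then k = 4.
So s(n) = 3(n − 3)² + 4.
s(6) = 3·3² + 4 = 31.

31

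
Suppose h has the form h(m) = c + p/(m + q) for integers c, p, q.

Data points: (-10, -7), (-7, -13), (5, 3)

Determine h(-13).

(h(m) − c)(m + q) = p for each data point; the three points give a linear system in c and q, then p follows.
Solving: c = -1, q = 4, p = 36, so h(m) = -1 + 36/(m + 4).
Then h(-13) = -1 + 36/(-9) = -5.

-5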